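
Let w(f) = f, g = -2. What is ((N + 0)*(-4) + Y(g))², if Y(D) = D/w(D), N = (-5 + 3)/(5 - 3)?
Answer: 25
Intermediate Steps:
N = -1 (N = -2/2 = -2*½ = -1)
Y(D) = 1 (Y(D) = D/D = 1)
((N + 0)*(-4) + Y(g))² = ((-1 + 0)*(-4) + 1)² = (-1*(-4) + 1)² = (4 + 1)² = 5² = 25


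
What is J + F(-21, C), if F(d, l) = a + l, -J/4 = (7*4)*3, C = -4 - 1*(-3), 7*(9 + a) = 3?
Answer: -2419/7 ≈ -345.57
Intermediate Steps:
a = -60/7 (a = -9 + (1/7)*3 = -9 + 3/7 = -60/7 ≈ -8.5714)
C = -1 (C = -4 + 3 = -1)
J = -336 (J = -4*7*4*3 = -112*3 = -4*84 = -336)
F(d, l) = -60/7 + l
J + F(-21, C) = -336 + (-60/7 - 1) = -336 - 67/7 = -2419/7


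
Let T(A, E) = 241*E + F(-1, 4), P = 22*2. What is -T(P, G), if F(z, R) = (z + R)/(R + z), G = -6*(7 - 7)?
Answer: -1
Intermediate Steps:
G = 0 (G = -6*0 = 0)
P = 44
F(z, R) = 1 (F(z, R) = (R + z)/(R + z) = 1)
T(A, E) = 1 + 241*E (T(A, E) = 241*E + 1 = 1 + 241*E)
-T(P, G) = -(1 + 241*0) = -(1 + 0) = -1*1 = -1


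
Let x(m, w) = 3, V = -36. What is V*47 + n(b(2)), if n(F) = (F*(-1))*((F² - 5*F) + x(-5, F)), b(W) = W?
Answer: -1686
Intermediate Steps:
n(F) = -F*(3 + F² - 5*F) (n(F) = (F*(-1))*((F² - 5*F) + 3) = (-F)*(3 + F² - 5*F) = -F*(3 + F² - 5*F))
V*47 + n(b(2)) = -36*47 + 2*(-3 - 1*2² + 5*2) = -1692 + 2*(-3 - 1*4 + 10) = -1692 + 2*(-3 - 4 + 10) = -1692 + 2*3 = -1692 + 6 = -1686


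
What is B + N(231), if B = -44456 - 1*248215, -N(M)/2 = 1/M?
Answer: -67607003/231 ≈ -2.9267e+5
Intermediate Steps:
N(M) = -2/M
B = -292671 (B = -44456 - 248215 = -292671)
B + N(231) = -292671 - 2/231 = -67607003/231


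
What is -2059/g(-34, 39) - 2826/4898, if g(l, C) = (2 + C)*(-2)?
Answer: 4926625/200818 ≈ 24.533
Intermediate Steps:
g(l, C) = -4 - 2*C
-2059/g(-34, 39) - 2826/4898 = -2059/(-4 - 2*39) - 2826/4898 = -2059/(-4 - 78) - 2826*1/4898 = -2059/(-82) - 1413/2449 = -2059*(-1/82) - 1413/2449 = 2059/82 - 1413/2449 = 4926625/200818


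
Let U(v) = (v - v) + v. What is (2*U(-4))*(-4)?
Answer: 32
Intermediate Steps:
U(v) = v (U(v) = 0 + v = v)
(2*U(-4))*(-4) = (2*(-4))*(-4) = -8*(-4) = 32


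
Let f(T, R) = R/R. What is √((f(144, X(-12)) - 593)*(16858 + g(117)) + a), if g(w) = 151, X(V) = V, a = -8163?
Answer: I*√10077491 ≈ 3174.5*I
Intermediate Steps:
f(T, R) = 1
√((f(144, X(-12)) - 593)*(16858 + g(117)) + a) = √((1 - 593)*(16858 + 151) - 8163) = √(-592*17009 - 8163) = √(-10069328 - 8163) = √(-10077491) = I*√10077491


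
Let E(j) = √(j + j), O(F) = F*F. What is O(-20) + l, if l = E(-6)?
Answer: 400 + 2*I*√3 ≈ 400.0 + 3.4641*I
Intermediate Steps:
O(F) = F²
E(j) = √2*√j (E(j) = √(2*j) = √2*√j)
l = 2*I*√3 (l = √2*√(-6) = √2*(I*√6) = 2*I*√3 ≈ 3.4641*I)
O(-20) + l = (-20)² + 2*I*√3 = 400 + 2*I*√3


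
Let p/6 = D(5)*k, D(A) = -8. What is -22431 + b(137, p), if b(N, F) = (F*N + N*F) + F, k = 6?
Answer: -101631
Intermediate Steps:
p = -288 (p = 6*(-8*6) = 6*(-48) = -288)
b(N, F) = F + 2*F*N (b(N, F) = (F*N + F*N) + F = 2*F*N + F = F + 2*F*N)
-22431 + b(137, p) = -22431 - 288*(1 + 2*137) = -22431 - 288*(1 + 274) = -22431 - 288*275 = -22431 - 79200 = -101631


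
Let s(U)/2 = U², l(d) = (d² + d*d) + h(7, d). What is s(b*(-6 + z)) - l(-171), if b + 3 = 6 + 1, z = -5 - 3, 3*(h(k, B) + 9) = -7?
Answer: -156596/3 ≈ -52199.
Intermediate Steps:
h(k, B) = -34/3 (h(k, B) = -9 + (⅓)*(-7) = -9 - 7/3 = -34/3)
z = -8
b = 4 (b = -3 + (6 + 1) = -3 + 7 = 4)
l(d) = -34/3 + 2*d² (l(d) = (d² + d*d) - 34/3 = (d² + d²) - 34/3 = 2*d² - 34/3 = -34/3 + 2*d²)
s(U) = 2*U²
s(b*(-6 + z)) - l(-171) = 2*(4*(-6 - 8))² - (-34/3 + 2*(-171)²) = 2*(4*(-14))² - (-34/3 + 2*29241) = 2*(-56)² - (-34/3 + 58482) = 2*3136 - 1*175412/3 = 6272 - 175412/3 = -156596/3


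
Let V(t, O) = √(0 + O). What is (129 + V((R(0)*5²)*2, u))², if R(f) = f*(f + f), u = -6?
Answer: (129 + I*√6)² ≈ 16635.0 + 631.97*I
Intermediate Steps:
R(f) = 2*f² (R(f) = f*(2*f) = 2*f²)
V(t, O) = √O
(129 + V((R(0)*5²)*2, u))² = (129 + √(-6))² = (129 + I*√6)²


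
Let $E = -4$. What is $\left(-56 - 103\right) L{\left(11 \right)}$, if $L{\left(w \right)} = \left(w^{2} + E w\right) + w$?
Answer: $-13992$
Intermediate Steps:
$L{\left(w \right)} = w^{2} - 3 w$ ($L{\left(w \right)} = \left(w^{2} - 4 w\right) + w = w^{2} - 3 w$)
$\left(-56 - 103\right) L{\left(11 \right)} = \left(-56 - 103\right) 11 \left(-3 + 11\right) = - 159 \cdot 11 \cdot 8 = \left(-159\right) 88 = -13992$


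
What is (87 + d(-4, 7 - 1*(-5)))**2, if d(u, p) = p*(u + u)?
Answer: 81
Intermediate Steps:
d(u, p) = 2*p*u (d(u, p) = p*(2*u) = 2*p*u)
(87 + d(-4, 7 - 1*(-5)))**2 = (87 + 2*(7 - 1*(-5))*(-4))**2 = (87 + 2*(7 + 5)*(-4))**2 = (87 + 2*12*(-4))**2 = (87 - 96)**2 = (-9)**2 = 81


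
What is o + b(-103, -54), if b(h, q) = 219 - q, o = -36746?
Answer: -36473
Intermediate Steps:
o + b(-103, -54) = -36746 + (219 - 1*(-54)) = -36746 + (219 + 54) = -36746 + 273 = -36473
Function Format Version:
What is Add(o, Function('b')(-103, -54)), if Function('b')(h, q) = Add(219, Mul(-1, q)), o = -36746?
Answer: -36473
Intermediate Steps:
Add(o, Function('b')(-103, -54)) = Add(-36746, Add(219, Mul(-1, -54))) = Add(-36746, Add(219, 54)) = Add(-36746, 273) = -36473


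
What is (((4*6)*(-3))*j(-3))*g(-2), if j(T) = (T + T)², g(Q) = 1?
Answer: -2592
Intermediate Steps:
j(T) = 4*T² (j(T) = (2*T)² = 4*T²)
(((4*6)*(-3))*j(-3))*g(-2) = (((4*6)*(-3))*(4*(-3)²))*1 = ((24*(-3))*(4*9))*1 = -72*36*1 = -2592*1 = -2592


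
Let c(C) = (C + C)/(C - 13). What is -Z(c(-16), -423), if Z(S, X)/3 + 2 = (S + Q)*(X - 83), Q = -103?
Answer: -4485516/29 ≈ -1.5467e+5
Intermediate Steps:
c(C) = 2*C/(-13 + C) (c(C) = (2*C)/(-13 + C) = 2*C/(-13 + C))
Z(S, X) = -6 + 3*(-103 + S)*(-83 + X) (Z(S, X) = -6 + 3*((S - 103)*(X - 83)) = -6 + 3*((-103 + S)*(-83 + X)) = -6 + 3*(-103 + S)*(-83 + X))
-Z(c(-16), -423) = -(25641 - 309*(-423) - 498*(-16)/(-13 - 16) + 3*(2*(-16)/(-13 - 16))*(-423)) = -(25641 + 130707 - 498*(-16)/(-29) + 3*(2*(-16)/(-29))*(-423)) = -(25641 + 130707 - 498*(-16)*(-1)/29 + 3*(2*(-16)*(-1/29))*(-423)) = -(25641 + 130707 - 249*32/29 + 3*(32/29)*(-423)) = -(25641 + 130707 - 7968/29 - 40608/29) = -1*4485516/29 = -4485516/29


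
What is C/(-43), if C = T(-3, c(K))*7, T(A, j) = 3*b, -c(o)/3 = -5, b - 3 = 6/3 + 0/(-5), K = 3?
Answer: -105/43 ≈ -2.4419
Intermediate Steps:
b = 5 (b = 3 + (6/3 + 0/(-5)) = 3 + (6*(⅓) + 0*(-⅕)) = 3 + (2 + 0) = 3 + 2 = 5)
c(o) = 15 (c(o) = -3*(-5) = 15)
T(A, j) = 15 (T(A, j) = 3*5 = 15)
C = 105 (C = 15*7 = 105)
C/(-43) = 105/(-43) = -1/43*105 = -105/43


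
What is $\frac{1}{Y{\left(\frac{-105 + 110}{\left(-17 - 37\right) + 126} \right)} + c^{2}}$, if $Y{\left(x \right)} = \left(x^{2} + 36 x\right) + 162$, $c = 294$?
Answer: $\frac{5184}{448937017} \approx 1.1547 \cdot 10^{-5}$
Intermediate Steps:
$Y{\left(x \right)} = 162 + x^{2} + 36 x$
$\frac{1}{Y{\left(\frac{-105 + 110}{\left(-17 - 37\right) + 126} \right)} + c^{2}} = \frac{1}{\left(162 + \left(\frac{-105 + 110}{\left(-17 - 37\right) + 126}\right)^{2} + 36 \frac{-105 + 110}{\left(-17 - 37\right) + 126}\right) + 294^{2}} = \frac{1}{\left(162 + \left(\frac{5}{-54 + 126}\right)^{2} + 36 \frac{5}{-54 + 126}\right) + 86436} = \frac{1}{\left(162 + \left(\frac{5}{72}\right)^{2} + 36 \cdot \frac{5}{72}\right) + 86436} = \frac{1}{\left(162 + \frac{25}{5184} + \frac{5}{2}\right) + 86436} = \frac{1}{\frac{852793}{5184} + 86436} = \frac{1}{\frac{448937017}{5184}} = \frac{5184}{448937017}$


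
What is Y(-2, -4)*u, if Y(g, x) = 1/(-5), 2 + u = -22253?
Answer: 4451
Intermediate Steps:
u = -22255 (u = -2 - 22253 = -22255)
Y(g, x) = -⅕ (Y(g, x) = 1*(-⅕) = -⅕)
Y(-2, -4)*u = -⅕*(-22255) = 4451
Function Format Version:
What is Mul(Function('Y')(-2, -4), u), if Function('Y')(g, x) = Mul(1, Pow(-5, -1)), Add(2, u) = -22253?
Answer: 4451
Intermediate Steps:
u = -22255 (u = Add(-2, -22253) = -22255)
Function('Y')(g, x) = Rational(-1, 5) (Function('Y')(g, x) = Mul(1, Rational(-1, 5)) = Rational(-1, 5))
Mul(Function('Y')(-2, -4), u) = Mul(Rational(-1, 5), -22255) = 4451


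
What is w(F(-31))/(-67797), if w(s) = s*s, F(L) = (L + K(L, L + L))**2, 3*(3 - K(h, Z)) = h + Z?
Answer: -1/837 ≈ -0.0011947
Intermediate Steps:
K(h, Z) = 3 - Z/3 - h/3 (K(h, Z) = 3 - (h + Z)/3 = 3 - (Z + h)/3 = 3 + (-Z/3 - h/3) = 3 - Z/3 - h/3)
F(L) = 9 (F(L) = (L + (3 - (L + L)/3 - L/3))**2 = (L + (3 - 2*L/3 - L/3))**2 = (L + (3 - L))**2 = 3**2 = 9)
w(s) = s**2
w(F(-31))/(-67797) = 9**2/(-67797) = 81*(-1/67797) = -1/837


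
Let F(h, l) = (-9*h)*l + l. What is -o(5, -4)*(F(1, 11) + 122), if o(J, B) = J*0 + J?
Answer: -170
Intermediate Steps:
F(h, l) = l - 9*h*l (F(h, l) = -9*h*l + l = l - 9*h*l)
o(J, B) = J (o(J, B) = 0 + J = J)
-o(5, -4)*(F(1, 11) + 122) = -5*(11*(1 - 9*1) + 122) = -5*(11*(1 - 9) + 122) = -5*(11*(-8) + 122) = -5*(-88 + 122) = -5*34 = -1*170 = -170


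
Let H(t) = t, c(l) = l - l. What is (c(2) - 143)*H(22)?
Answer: -3146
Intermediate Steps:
c(l) = 0
(c(2) - 143)*H(22) = (0 - 143)*22 = -143*22 = -3146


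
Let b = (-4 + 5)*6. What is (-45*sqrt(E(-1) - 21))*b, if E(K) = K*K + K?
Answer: -270*I*sqrt(21) ≈ -1237.3*I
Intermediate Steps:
E(K) = K + K**2 (E(K) = K**2 + K = K + K**2)
b = 6 (b = 1*6 = 6)
(-45*sqrt(E(-1) - 21))*b = -45*sqrt(-(1 - 1) - 21)*6 = -45*sqrt(-1*0 - 21)*6 = -45*sqrt(0 - 21)*6 = -45*I*sqrt(21)*6 = -270*I*sqrt(21)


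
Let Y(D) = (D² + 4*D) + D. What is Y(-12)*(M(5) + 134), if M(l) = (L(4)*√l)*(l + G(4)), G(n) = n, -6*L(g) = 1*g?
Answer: 11256 - 504*√5 ≈ 10129.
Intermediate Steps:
L(g) = -g/6
Y(D) = D² + 5*D
M(l) = -2*√l*(4 + l)/3 (M(l) = ((-⅙*4)*√l)*(l + 4) = (-2*√l/3)*(4 + l) = -2*√l*(4 + l)/3)
Y(-12)*(M(5) + 134) = (-12*(5 - 12))*(2*√5*(-4 - 1*5)/3 + 134) = (-12*(-7))*(2*√5*(-4 - 5)/3 + 134) = 84*((⅔)*√5*(-9) + 134) = 84*(-6*√5 + 134) = 84*(134 - 6*√5) = 11256 - 504*√5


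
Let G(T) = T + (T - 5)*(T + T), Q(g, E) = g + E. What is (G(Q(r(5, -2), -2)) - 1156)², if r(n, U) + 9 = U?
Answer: 491401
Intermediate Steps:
r(n, U) = -9 + U
Q(g, E) = E + g
G(T) = T + 2*T*(-5 + T) (G(T) = T + (-5 + T)*(2*T) = T + 2*T*(-5 + T))
(G(Q(r(5, -2), -2)) - 1156)² = ((-2 + (-9 - 2))*(-9 + 2*(-2 + (-9 - 2))) - 1156)² = ((-2 - 11)*(-9 + 2*(-2 - 11)) - 1156)² = (-13*(-9 + 2*(-13)) - 1156)² = (-13*(-9 - 26) - 1156)² = (-13*(-35) - 1156)² = (455 - 1156)² = (-701)² = 491401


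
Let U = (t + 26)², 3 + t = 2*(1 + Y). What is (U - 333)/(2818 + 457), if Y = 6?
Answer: 1036/3275 ≈ 0.31634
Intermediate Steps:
t = 11 (t = -3 + 2*(1 + 6) = -3 + 2*7 = -3 + 14 = 11)
U = 1369 (U = (11 + 26)² = 37² = 1369)
(U - 333)/(2818 + 457) = (1369 - 333)/(2818 + 457) = 1036/3275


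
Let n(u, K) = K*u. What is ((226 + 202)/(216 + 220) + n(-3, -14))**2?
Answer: 21949225/11881 ≈ 1847.4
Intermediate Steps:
((226 + 202)/(216 + 220) + n(-3, -14))**2 = ((226 + 202)/(216 + 220) - 14*(-3))**2 = (428/436 + 42)**2 = (428*(1/436) + 42)**2 = (107/109 + 42)**2 = (4685/109)**2 = 21949225/11881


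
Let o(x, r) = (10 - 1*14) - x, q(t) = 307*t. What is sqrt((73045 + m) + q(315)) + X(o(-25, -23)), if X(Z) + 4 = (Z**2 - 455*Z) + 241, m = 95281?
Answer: -8877 + sqrt(265031) ≈ -8362.2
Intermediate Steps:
o(x, r) = -4 - x (o(x, r) = (10 - 14) - x = -4 - x)
X(Z) = 237 + Z**2 - 455*Z (X(Z) = -4 + ((Z**2 - 455*Z) + 241) = -4 + (241 + Z**2 - 455*Z) = 237 + Z**2 - 455*Z)
sqrt((73045 + m) + q(315)) + X(o(-25, -23)) = sqrt((73045 + 95281) + 307*315) + (237 + (-4 - 1*(-25))**2 - 455*(-4 - 1*(-25))) = sqrt(168326 + 96705) + (237 + (-4 + 25)**2 - 455*(-4 + 25)) = sqrt(265031) + (237 + 21**2 - 455*21) = sqrt(265031) + (237 + 441 - 9555) = sqrt(265031) - 8877 = -8877 + sqrt(265031)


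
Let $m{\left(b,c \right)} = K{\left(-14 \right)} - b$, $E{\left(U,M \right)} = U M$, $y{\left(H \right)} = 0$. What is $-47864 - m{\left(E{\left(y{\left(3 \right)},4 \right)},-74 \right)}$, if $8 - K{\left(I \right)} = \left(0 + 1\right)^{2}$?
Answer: $-47871$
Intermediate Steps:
$K{\left(I \right)} = 7$ ($K{\left(I \right)} = 8 - \left(0 + 1\right)^{2} = 8 - 1^{2} = 8 - 1 = 7$)
$E{\left(U,M \right)} = M U$
$m{\left(b,c \right)} = 7 - b$
$-47864 - m{\left(E{\left(y{\left(3 \right)},4 \right)},-74 \right)} = -47864 - \left(7 - 4 \cdot 0\right) = -47864 - \left(7 - 0\right) = -47864 - \left(7 + 0\right) = -47864 - 7 = -47871$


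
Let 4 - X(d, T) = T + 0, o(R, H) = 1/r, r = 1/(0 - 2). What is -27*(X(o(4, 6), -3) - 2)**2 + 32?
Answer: -643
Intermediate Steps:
r = -1/2 (r = 1/(-2) = -1/2 ≈ -0.50000)
o(R, H) = -2 (o(R, H) = 1/(-1/2) = -2)
X(d, T) = 4 - T (X(d, T) = 4 - (T + 0) = 4 - T)
-27*(X(o(4, 6), -3) - 2)**2 + 32 = -27*((4 - 1*(-3)) - 2)**2 + 32 = -27*((4 + 3) - 2)**2 + 32 = -27*(7 - 2)**2 + 32 = -27*5**2 + 32 = -27*25 + 32 = -675 + 32 = -643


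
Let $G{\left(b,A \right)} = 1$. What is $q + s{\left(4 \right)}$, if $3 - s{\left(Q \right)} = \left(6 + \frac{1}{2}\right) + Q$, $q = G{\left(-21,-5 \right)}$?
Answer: $- \frac{13}{2} \approx -6.5$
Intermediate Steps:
$q = 1$
$s{\left(Q \right)} = - \frac{7}{2} - Q$ ($s{\left(Q \right)} = 3 - \left(\left(6 + \frac{1}{2}\right) + Q\right) = 3 - \left(\frac{13}{2} + Q\right) = - \frac{7}{2} - Q$)
$q + s{\left(4 \right)} = 1 - \frac{15}{2} = - \frac{13}{2}$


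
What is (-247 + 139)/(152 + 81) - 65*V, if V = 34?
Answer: -515038/233 ≈ -2210.5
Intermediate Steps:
(-247 + 139)/(152 + 81) - 65*V = (-247 + 139)/(152 + 81) - 65*34 = -108/233 - 2210 = -515038/233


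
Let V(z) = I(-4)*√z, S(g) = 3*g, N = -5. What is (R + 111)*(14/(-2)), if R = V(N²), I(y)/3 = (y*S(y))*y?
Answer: 19383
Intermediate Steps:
I(y) = 9*y³ (I(y) = 3*((y*(3*y))*y) = 3*((3*y²)*y) = 3*(3*y³) = 9*y³)
V(z) = -576*√z (V(z) = (9*(-4)³)*√z = (9*(-64))*√z = -576*√z)
R = -2880 (R = -576*√((-5)²) = -576*√25 = -576*5 = -2880)
(R + 111)*(14/(-2)) = (-2880 + 111)*(14/(-2)) = -38766*(-1)/2 = -2769*(-7) = 19383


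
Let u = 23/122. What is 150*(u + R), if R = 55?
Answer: 504975/61 ≈ 8278.3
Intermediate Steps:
u = 23/122 (u = 23*(1/122) = 23/122 ≈ 0.18852)
150*(u + R) = 150*(23/122 + 55) = 150*(6733/122) = 504975/61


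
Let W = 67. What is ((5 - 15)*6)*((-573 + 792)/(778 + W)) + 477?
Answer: 77985/169 ≈ 461.45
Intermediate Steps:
((5 - 15)*6)*((-573 + 792)/(778 + W)) + 477 = ((5 - 15)*6)*((-573 + 792)/(778 + 67)) + 477 = (-10*6)*(219/845) + 477 = -13140/845 + 477 = -60*219/845 + 477 = -2628/169 + 477 = 77985/169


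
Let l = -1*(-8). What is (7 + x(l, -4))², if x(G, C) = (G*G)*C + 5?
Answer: 59536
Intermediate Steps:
l = 8
x(G, C) = 5 + C*G² (x(G, C) = G²*C + 5 = C*G² + 5 = 5 + C*G²)
(7 + x(l, -4))² = (7 + (5 - 4*8²))² = (7 + (5 - 4*64))² = (7 + (5 - 256))² = (7 - 251)² = (-244)² = 59536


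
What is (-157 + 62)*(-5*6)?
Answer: 2850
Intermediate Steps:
(-157 + 62)*(-5*6) = -95*(-30) = 2850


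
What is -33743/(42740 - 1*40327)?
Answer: -33743/2413 ≈ -13.984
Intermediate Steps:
-33743/(42740 - 1*40327) = -33743/(42740 - 40327) = -33743/2413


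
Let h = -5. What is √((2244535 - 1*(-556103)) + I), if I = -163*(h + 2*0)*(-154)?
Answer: 2*√668782 ≈ 1635.6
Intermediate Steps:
I = -125510 (I = -163*(-5 + 2*0)*(-154) = -163*(-5 + 0)*(-154) = -163*(-5)*(-154) = 815*(-154) = -125510)
√((2244535 - 1*(-556103)) + I) = √((2244535 - 1*(-556103)) - 125510) = √((2244535 + 556103) - 125510) = √(2800638 - 125510) = √2675128 = 2*√668782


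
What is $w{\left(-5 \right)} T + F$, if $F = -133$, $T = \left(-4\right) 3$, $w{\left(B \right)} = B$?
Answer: $-73$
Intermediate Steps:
$T = -12$
$w{\left(-5 \right)} T + F = \left(-5\right) \left(-12\right) - 133 = 60 - 133 = -73$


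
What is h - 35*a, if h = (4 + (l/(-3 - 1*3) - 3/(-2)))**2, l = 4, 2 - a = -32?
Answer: -41999/36 ≈ -1166.6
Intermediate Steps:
a = 34 (a = 2 - 1*(-32) = 2 + 32 = 34)
h = 841/36 (h = (4 + (4/(-3 - 1*3) - 3/(-2)))**2 = (4 + (4/(-3 - 3) - 3*(-1/2)))**2 = (4 + (4/(-6) + 3/2))**2 = (4 + (4*(-1/6) + 3/2))**2 = (4 + (-2/3 + 3/2))**2 = (4 + 5/6)**2 = (29/6)**2 = 841/36 ≈ 23.361)
h - 35*a = 841/36 - 35*34 = 841/36 - 1190 = -41999/36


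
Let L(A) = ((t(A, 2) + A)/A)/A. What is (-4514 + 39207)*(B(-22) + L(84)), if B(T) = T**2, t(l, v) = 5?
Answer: 118483290749/7056 ≈ 1.6792e+7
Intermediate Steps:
L(A) = (5 + A)/A**2 (L(A) = ((5 + A)/A)/A = (5 + A)/A**2)
(-4514 + 39207)*(B(-22) + L(84)) = (-4514 + 39207)*((-22)**2 + (5 + 84)/84**2) = 34693*(484 + (1/7056)*89) = 34693*(484 + 89/7056) = 34693*(3415193/7056) = 118483290749/7056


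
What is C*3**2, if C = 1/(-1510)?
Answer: -9/1510 ≈ -0.0059603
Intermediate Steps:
C = -1/1510 ≈ -0.00066225
C*3**2 = -1/1510*3**2 = -1/1510*9 = -9/1510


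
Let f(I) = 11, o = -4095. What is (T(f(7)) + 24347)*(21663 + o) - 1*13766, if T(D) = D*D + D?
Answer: 430033306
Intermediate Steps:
T(D) = D + D² (T(D) = D² + D = D + D²)
(T(f(7)) + 24347)*(21663 + o) - 1*13766 = (11*(1 + 11) + 24347)*(21663 - 4095) - 1*13766 = (11*12 + 24347)*17568 - 13766 = (132 + 24347)*17568 - 13766 = 24479*17568 - 13766 = 430047072 - 13766 = 430033306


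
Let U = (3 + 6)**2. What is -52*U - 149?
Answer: -4361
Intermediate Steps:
U = 81 (U = 9**2 = 81)
-52*U - 149 = -52*81 - 149 = -4212 - 149 = -4361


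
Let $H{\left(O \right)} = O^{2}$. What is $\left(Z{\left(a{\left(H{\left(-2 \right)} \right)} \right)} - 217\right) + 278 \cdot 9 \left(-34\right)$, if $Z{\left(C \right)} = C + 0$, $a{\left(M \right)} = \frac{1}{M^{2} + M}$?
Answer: $- \frac{1705699}{20} \approx -85285.0$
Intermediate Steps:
$a{\left(M \right)} = \frac{1}{M + M^{2}}$
$Z{\left(C \right)} = C$
$\left(Z{\left(a{\left(H{\left(-2 \right)} \right)} \right)} - 217\right) + 278 \cdot 9 \left(-34\right) = \left(\frac{1}{\left(-2\right)^{2} \left(1 + \left(-2\right)^{2}\right)} - 217\right) + 278 \cdot 9 \left(-34\right) = \left(\frac{1}{4 \left(1 + 4\right)} - 217\right) + 278 \left(-306\right) = \left(\frac{1}{4 \cdot 5} - 217\right) - 85068 = \left(\frac{1}{4} \cdot \frac{1}{5} - 217\right) - 85068 = \left(\frac{1}{20} - 217\right) - 85068 = - \frac{4339}{20} - 85068 = - \frac{1705699}{20}$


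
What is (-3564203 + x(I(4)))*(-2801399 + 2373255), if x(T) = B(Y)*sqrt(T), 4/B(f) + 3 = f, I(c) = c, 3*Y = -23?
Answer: 1525992450340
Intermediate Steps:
Y = -23/3 (Y = (1/3)*(-23) = -23/3 ≈ -7.6667)
B(f) = 4/(-3 + f)
x(T) = -3*sqrt(T)/8 (x(T) = (4/(-3 - 23/3))*sqrt(T) = (4/(-32/3))*sqrt(T) = (4*(-3/32))*sqrt(T) = -3*sqrt(T)/8)
(-3564203 + x(I(4)))*(-2801399 + 2373255) = (-3564203 - 3*sqrt(4)/8)*(-2801399 + 2373255) = (-3564203 - 3/8*2)*(-428144) = (-3564203 - 3/4)*(-428144) = -14256815/4*(-428144) = 1525992450340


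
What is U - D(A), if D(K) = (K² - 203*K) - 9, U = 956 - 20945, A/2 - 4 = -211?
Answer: -275418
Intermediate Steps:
A = -414 (A = 8 + 2*(-211) = 8 - 422 = -414)
U = -19989
D(K) = -9 + K² - 203*K
U - D(A) = -19989 - (-9 + (-414)² - 203*(-414)) = -19989 - (-9 + 171396 + 84042) = -19989 - 1*255429 = -19989 - 255429 = -275418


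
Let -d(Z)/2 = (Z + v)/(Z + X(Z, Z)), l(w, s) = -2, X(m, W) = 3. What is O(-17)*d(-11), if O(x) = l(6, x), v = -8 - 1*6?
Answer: 25/2 ≈ 12.500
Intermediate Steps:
v = -14 (v = -8 - 6 = -14)
O(x) = -2
d(Z) = -2*(-14 + Z)/(3 + Z) (d(Z) = -2*(Z - 14)/(Z + 3) = -2*(-14 + Z)/(3 + Z))
O(-17)*d(-11) = -4*(14 - 1*(-11))/(3 - 11) = -4*(14 + 11)/(-8) = -4*(-1)*25/8 = -2*(-25/4) = 25/2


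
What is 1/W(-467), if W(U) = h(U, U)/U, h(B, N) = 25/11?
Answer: -5137/25 ≈ -205.48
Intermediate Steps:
h(B, N) = 25/11 (h(B, N) = 25*(1/11) = 25/11)
W(U) = 25/(11*U)
1/W(-467) = 1/((25/11)/(-467)) = 1/((25/11)*(-1/467)) = 1/(-25/5137) = -5137/25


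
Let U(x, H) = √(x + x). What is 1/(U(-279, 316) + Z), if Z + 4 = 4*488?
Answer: 974/1897631 - 3*I*√62/3795262 ≈ 0.00051327 - 6.2241e-6*I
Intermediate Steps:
U(x, H) = √2*√x (U(x, H) = √(2*x) = √2*√x)
Z = 1948 (Z = -4 + 4*488 = -4 + 1952 = 1948)
1/(U(-279, 316) + Z) = 1/(√2*√(-279) + 1948) = 1/(√2*(3*I*√31) + 1948) = 1/(3*I*√62 + 1948) = 1/(1948 + 3*I*√62)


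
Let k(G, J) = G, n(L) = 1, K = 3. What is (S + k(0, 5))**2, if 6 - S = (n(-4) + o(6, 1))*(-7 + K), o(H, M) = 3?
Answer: 484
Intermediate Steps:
S = 22 (S = 6 - (1 + 3)*(-7 + 3) = 6 - 4*(-4) = 6 - 1*(-16) = 6 + 16 = 22)
(S + k(0, 5))**2 = (22 + 0)**2 = 22**2 = 484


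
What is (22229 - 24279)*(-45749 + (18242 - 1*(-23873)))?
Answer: 7449700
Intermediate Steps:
(22229 - 24279)*(-45749 + (18242 - 1*(-23873))) = -2050*(-45749 + (18242 + 23873)) = -2050*(-45749 + 42115) = -2050*(-3634) = 7449700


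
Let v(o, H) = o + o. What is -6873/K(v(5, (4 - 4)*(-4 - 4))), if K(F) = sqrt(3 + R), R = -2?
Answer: -6873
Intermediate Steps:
v(o, H) = 2*o
K(F) = 1 (K(F) = sqrt(3 - 2) = sqrt(1) = 1)
-6873/K(v(5, (4 - 4)*(-4 - 4))) = -6873/1 = -6873*1 = -6873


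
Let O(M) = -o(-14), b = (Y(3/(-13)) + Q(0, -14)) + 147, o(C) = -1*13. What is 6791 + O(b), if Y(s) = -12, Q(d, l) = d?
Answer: 6804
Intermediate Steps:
o(C) = -13
b = 135 (b = (-12 + 0) + 147 = -12 + 147 = 135)
O(M) = 13 (O(M) = -1*(-13) = 13)
6791 + O(b) = 6791 + 13 = 6804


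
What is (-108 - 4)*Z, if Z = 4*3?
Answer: -1344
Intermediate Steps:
Z = 12
(-108 - 4)*Z = (-108 - 4)*12 = -112*12 = -1344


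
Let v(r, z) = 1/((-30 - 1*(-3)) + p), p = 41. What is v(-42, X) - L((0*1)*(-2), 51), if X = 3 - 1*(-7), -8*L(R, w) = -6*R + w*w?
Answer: 18211/56 ≈ 325.20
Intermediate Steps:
L(R, w) = -w²/8 + 3*R/4 (L(R, w) = -(-6*R + w*w)/8 = -(-6*R + w²)/8 = -(w² - 6*R)/8 = -w²/8 + 3*R/4)
X = 10 (X = 3 + 7 = 10)
v(r, z) = 1/14 (v(r, z) = 1/((-30 - 1*(-3)) + 41) = 1/((-30 + 3) + 41) = 1/(-27 + 41) = 1/14)
v(-42, X) - L((0*1)*(-2), 51) = 1/14 - (-⅛*51² + 3*((0*1)*(-2))/4) = 1/14 - (-⅛*2601 + 3*(0*(-2))/4) = 1/14 - (-2601/8 + (¾)*0) = 1/14 - (-2601/8 + 0) = 1/14 - 1*(-2601/8) = 1/14 + 2601/8 = 18211/56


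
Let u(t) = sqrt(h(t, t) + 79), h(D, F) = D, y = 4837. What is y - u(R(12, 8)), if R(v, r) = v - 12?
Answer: 4837 - sqrt(79) ≈ 4828.1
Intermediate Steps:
R(v, r) = -12 + v
u(t) = sqrt(79 + t) (u(t) = sqrt(t + 79) = sqrt(79 + t))
y - u(R(12, 8)) = 4837 - sqrt(79 + (-12 + 12)) = 4837 - sqrt(79 + 0) = 4837 - sqrt(79)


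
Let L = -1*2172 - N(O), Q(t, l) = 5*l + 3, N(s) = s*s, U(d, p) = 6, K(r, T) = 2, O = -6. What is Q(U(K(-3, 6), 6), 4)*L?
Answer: -50784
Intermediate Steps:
N(s) = s²
Q(t, l) = 3 + 5*l
L = -2208 (L = -1*2172 - 1*(-6)² = -2172 - 1*36 = -2172 - 36 = -2208)
Q(U(K(-3, 6), 6), 4)*L = (3 + 5*4)*(-2208) = (3 + 20)*(-2208) = 23*(-2208) = -50784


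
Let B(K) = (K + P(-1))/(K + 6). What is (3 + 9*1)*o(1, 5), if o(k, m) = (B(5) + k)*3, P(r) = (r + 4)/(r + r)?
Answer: 522/11 ≈ 47.455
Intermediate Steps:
P(r) = (4 + r)/(2*r) (P(r) = (4 + r)/((2*r)) = (4 + r)*(1/(2*r)) = (4 + r)/(2*r))
B(K) = (-3/2 + K)/(6 + K) (B(K) = (K + (½)*(4 - 1)/(-1))/(K + 6) = (K + (½)*(-1)*3)/(6 + K) = (K - 3/2)/(6 + K) = (-3/2 + K)/(6 + K))
o(k, m) = 21/22 + 3*k (o(k, m) = ((-3/2 + 5)/(6 + 5) + k)*3 = ((7/2)/11 + k)*3 = ((1/11)*(7/2) + k)*3 = (7/22 + k)*3 = 21/22 + 3*k)
(3 + 9*1)*o(1, 5) = (3 + 9*1)*(21/22 + 3*1) = (3 + 9)*(21/22 + 3) = 12*(87/22) = 522/11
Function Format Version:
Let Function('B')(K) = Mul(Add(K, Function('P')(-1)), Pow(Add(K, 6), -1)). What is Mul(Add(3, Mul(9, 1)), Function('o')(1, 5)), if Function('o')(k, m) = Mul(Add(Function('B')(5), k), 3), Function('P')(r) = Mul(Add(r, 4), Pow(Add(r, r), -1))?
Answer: Rational(522, 11) ≈ 47.455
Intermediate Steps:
Function('P')(r) = Mul(Rational(1, 2), Pow(r, -1), Add(4, r)) (Function('P')(r) = Mul(Add(4, r), Pow(Mul(2, r), -1)) = Mul(Add(4, r), Mul(Rational(1, 2), Pow(r, -1))) = Mul(Rational(1, 2), Pow(r, -1), Add(4, r)))
Function('B')(K) = Mul(Pow(Add(6, K), -1), Add(Rational(-3, 2), K)) (Function('B')(K) = Mul(Add(K, Mul(Rational(1, 2), Pow(-1, -1), Add(4, -1))), Pow(Add(K, 6), -1)) = Mul(Add(K, Mul(Rational(1, 2), -1, 3)), Pow(Add(6, K), -1)) = Mul(Add(K, Rational(-3, 2)), Pow(Add(6, K), -1)) = Mul(Add(Rational(-3, 2), K), Pow(Add(6, K), -1)) = Mul(Pow(Add(6, K), -1), Add(Rational(-3, 2), K)))
Function('o')(k, m) = Add(Rational(21, 22), Mul(3, k)) (Function('o')(k, m) = Mul(Add(Mul(Pow(Add(6, 5), -1), Add(Rational(-3, 2), 5)), k), 3) = Mul(Add(Mul(Pow(11, -1), Rational(7, 2)), k), 3) = Mul(Add(Mul(Rational(1, 11), Rational(7, 2)), k), 3) = Mul(Add(Rational(7, 22), k), 3) = Add(Rational(21, 22), Mul(3, k)))
Mul(Add(3, Mul(9, 1)), Function('o')(1, 5)) = Mul(Add(3, Mul(9, 1)), Add(Rational(21, 22), Mul(3, 1))) = Mul(Add(3, 9), Add(Rational(21, 22), 3)) = Mul(12, Rational(87, 22)) = Rational(522, 11)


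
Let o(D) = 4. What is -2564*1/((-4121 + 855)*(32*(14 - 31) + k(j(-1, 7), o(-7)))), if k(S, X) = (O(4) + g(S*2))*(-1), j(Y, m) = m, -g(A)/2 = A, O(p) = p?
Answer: -641/424580 ≈ -0.0015097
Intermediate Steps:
g(A) = -2*A
k(S, X) = -4 + 4*S (k(S, X) = (4 - 2*S*2)*(-1) = (4 - 4*S)*(-1) = -4 + 4*S)
-2564*1/((-4121 + 855)*(32*(14 - 31) + k(j(-1, 7), o(-7)))) = -2564*1/((-4121 + 855)*(32*(14 - 31) + (-4 + 4*7))) = -2564*(-1/(3266*(32*(-17) + (-4 + 28)))) = -2564*(-1/(3266*(-544 + 24))) = -2564/((-3266*(-520))) = -2564/1698320 = -2564*1/1698320 = -641/424580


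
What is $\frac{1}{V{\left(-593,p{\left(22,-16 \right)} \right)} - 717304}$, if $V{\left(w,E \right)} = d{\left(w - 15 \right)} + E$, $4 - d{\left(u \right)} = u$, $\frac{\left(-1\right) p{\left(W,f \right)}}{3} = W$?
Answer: $- \frac{1}{716758} \approx -1.3952 \cdot 10^{-6}$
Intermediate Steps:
$p{\left(W,f \right)} = - 3 W$
$d{\left(u \right)} = 4 - u$
$V{\left(w,E \right)} = 19 + E - w$ ($V{\left(w,E \right)} = \left(4 - \left(w - 15\right)\right) + E = \left(4 - \left(-15 + w\right)\right) + E = \left(19 - w\right) + E = 19 + E - w$)
$\frac{1}{V{\left(-593,p{\left(22,-16 \right)} \right)} - 717304} = \frac{1}{\left(19 - 66 - -593\right) - 717304} = \frac{1}{\left(19 - 66 + 593\right) - 717304} = \frac{1}{546 - 717304} = \frac{1}{-716758} = - \frac{1}{716758}$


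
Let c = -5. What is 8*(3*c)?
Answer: -120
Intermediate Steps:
8*(3*c) = 8*(3*(-5)) = 8*(-15) = -120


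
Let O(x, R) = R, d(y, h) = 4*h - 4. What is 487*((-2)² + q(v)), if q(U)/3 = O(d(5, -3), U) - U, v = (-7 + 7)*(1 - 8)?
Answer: 1948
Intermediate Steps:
d(y, h) = -4 + 4*h
v = 0 (v = 0*(-7) = 0)
q(U) = 0 (q(U) = 3*(U - U) = 3*0 = 0)
487*((-2)² + q(v)) = 487*((-2)² + 0) = 487*(4 + 0) = 487*4 = 1948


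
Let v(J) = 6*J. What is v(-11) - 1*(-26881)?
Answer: 26815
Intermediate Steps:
v(-11) - 1*(-26881) = 6*(-11) - 1*(-26881) = -66 + 26881 = 26815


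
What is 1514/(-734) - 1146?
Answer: -421339/367 ≈ -1148.1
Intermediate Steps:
1514/(-734) - 1146 = 1514*(-1/734) - 1146 = -757/367 - 1146 = -421339/367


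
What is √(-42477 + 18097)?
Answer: 2*I*√6095 ≈ 156.14*I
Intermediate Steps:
√(-42477 + 18097) = √(-24380) = 2*I*√6095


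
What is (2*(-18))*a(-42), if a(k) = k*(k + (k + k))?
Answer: -190512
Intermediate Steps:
a(k) = 3*k**2 (a(k) = k*(k + 2*k) = k*(3*k) = 3*k**2)
(2*(-18))*a(-42) = (2*(-18))*(3*(-42)**2) = -108*1764 = -36*5292 = -190512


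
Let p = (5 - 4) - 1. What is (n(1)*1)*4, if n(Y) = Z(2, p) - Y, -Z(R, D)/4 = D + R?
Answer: -36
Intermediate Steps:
p = 0 (p = 1 - 1 = 0)
Z(R, D) = -4*D - 4*R (Z(R, D) = -4*(D + R) = -4*D - 4*R)
n(Y) = -8 - Y (n(Y) = (-4*0 - 4*2) - Y = (0 - 8) - Y = -8 - Y)
(n(1)*1)*4 = ((-8 - 1*1)*1)*4 = ((-8 - 1)*1)*4 = -9*1*4 = -9*4 = -36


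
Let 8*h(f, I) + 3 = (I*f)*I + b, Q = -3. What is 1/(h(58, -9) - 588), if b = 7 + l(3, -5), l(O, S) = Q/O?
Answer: -8/3 ≈ -2.6667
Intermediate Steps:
l(O, S) = -3/O
b = 6 (b = 7 - 3/3 = 7 - 3*⅓ = 7 - 1 = 6)
h(f, I) = 3/8 + f*I²/8 (h(f, I) = -3/8 + ((I*f)*I + 6)/8 = -3/8 + (f*I² + 6)/8 = -3/8 + (6 + f*I²)/8 = -3/8 + (¾ + f*I²/8) = 3/8 + f*I²/8)
1/(h(58, -9) - 588) = 1/((3/8 + (⅛)*58*(-9)²) - 588) = 1/((3/8 + (⅛)*58*81) - 588) = 1/((3/8 + 2349/4) - 588) = 1/(4701/8 - 588) = 1/(-3/8) = -8/3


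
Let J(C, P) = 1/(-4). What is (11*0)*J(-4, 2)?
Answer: 0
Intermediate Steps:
J(C, P) = -1/4
(11*0)*J(-4, 2) = (11*0)*(-1/4) = 0*(-1/4) = 0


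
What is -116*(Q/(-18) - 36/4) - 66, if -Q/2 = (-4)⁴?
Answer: -20894/9 ≈ -2321.6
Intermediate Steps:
Q = -512 (Q = -2*(-4)⁴ = -2*256 = -512)
-116*(Q/(-18) - 36/4) - 66 = -116*(-512/(-18) - 36/4) - 66 = -116*(-512*(-1/18) - 36*¼) - 66 = -116*(256/9 - 9) - 66 = -116*175/9 - 66 = -20300/9 - 66 = -20894/9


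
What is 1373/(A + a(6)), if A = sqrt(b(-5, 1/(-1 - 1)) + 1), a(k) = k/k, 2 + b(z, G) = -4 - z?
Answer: 1373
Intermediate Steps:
b(z, G) = -6 - z (b(z, G) = -2 + (-4 - z) = -6 - z)
a(k) = 1
A = 0 (A = sqrt((-6 - 1*(-5)) + 1) = sqrt((-6 + 5) + 1) = sqrt(-1 + 1) = sqrt(0) = 0)
1373/(A + a(6)) = 1373/(0 + 1) = 1373/1 = 1373*1 = 1373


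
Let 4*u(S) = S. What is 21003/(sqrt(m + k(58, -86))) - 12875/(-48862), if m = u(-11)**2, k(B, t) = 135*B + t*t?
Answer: 12875/48862 + 84012*sqrt(243737)/243737 ≈ 170.43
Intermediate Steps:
k(B, t) = t**2 + 135*B (k(B, t) = 135*B + t**2 = t**2 + 135*B)
u(S) = S/4
m = 121/16 (m = ((1/4)*(-11))**2 = (-11/4)**2 = 121/16 ≈ 7.5625)
21003/(sqrt(m + k(58, -86))) - 12875/(-48862) = 21003/(sqrt(121/16 + ((-86)**2 + 135*58))) - 12875/(-48862) = 21003/(sqrt(121/16 + (7396 + 7830))) - 12875*(-1/48862) = 21003/(sqrt(121/16 + 15226)) + 12875/48862 = 21003/(sqrt(243737/16)) + 12875/48862 = 21003/((sqrt(243737)/4)) + 12875/48862 = 21003*(4*sqrt(243737)/243737) + 12875/48862 = 84012*sqrt(243737)/243737 + 12875/48862 = 12875/48862 + 84012*sqrt(243737)/243737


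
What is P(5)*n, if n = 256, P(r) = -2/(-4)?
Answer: 128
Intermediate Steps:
P(r) = ½ (P(r) = -2*(-¼) = ½)
P(5)*n = (½)*256 = 128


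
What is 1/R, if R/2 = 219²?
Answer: 1/95922 ≈ 1.0425e-5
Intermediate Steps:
R = 95922 (R = 2*219² = 2*47961 = 95922)
1/R = 1/95922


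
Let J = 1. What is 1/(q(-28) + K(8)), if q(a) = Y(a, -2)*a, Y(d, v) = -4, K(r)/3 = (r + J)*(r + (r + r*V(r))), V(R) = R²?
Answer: 1/14368 ≈ 6.9599e-5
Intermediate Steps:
K(r) = 3*(1 + r)*(r³ + 2*r) (K(r) = 3*((r + 1)*(r + (r + r*r²))) = 3*((1 + r)*(r + (r + r³))) = 3*((1 + r)*(r³ + 2*r)) = 3*(1 + r)*(r³ + 2*r))
q(a) = -4*a
1/(q(-28) + K(8)) = 1/(-4*(-28) + 3*8*(2 + 8² + 8³ + 2*8)) = 1/(112 + 3*8*(2 + 64 + 512 + 16)) = 1/(112 + 3*8*594) = 1/(112 + 14256) = 1/14368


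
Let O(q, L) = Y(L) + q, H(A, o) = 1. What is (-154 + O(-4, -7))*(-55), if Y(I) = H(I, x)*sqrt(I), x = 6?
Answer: 8690 - 55*I*sqrt(7) ≈ 8690.0 - 145.52*I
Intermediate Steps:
Y(I) = sqrt(I) (Y(I) = 1*sqrt(I) = sqrt(I))
O(q, L) = q + sqrt(L) (O(q, L) = sqrt(L) + q = q + sqrt(L))
(-154 + O(-4, -7))*(-55) = (-154 + (-4 + sqrt(-7)))*(-55) = (-154 + (-4 + I*sqrt(7)))*(-55) = (-158 + I*sqrt(7))*(-55) = 8690 - 55*I*sqrt(7)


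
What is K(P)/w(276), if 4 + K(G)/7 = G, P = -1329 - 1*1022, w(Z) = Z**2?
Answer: -5495/25392 ≈ -0.21641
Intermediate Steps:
P = -2351 (P = -1329 - 1022 = -2351)
K(G) = -28 + 7*G
K(P)/w(276) = (-28 + 7*(-2351))/(276**2) = (-28 - 16457)/76176 = -16485*1/76176 = -5495/25392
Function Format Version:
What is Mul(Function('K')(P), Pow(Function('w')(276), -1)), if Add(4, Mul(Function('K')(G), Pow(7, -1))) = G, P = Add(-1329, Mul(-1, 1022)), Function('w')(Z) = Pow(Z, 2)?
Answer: Rational(-5495, 25392) ≈ -0.21641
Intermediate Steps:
P = -2351 (P = Add(-1329, -1022) = -2351)
Function('K')(G) = Add(-28, Mul(7, G))
Mul(Function('K')(P), Pow(Function('w')(276), -1)) = Mul(Add(-28, Mul(7, -2351)), Pow(Pow(276, 2), -1)) = Mul(Add(-28, -16457), Pow(76176, -1)) = Mul(-16485, Rational(1, 76176)) = Rational(-5495, 25392)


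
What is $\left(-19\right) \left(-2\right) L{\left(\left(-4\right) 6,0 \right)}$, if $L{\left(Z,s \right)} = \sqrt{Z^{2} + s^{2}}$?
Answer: $912$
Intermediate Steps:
$\left(-19\right) \left(-2\right) L{\left(\left(-4\right) 6,0 \right)} = \left(-19\right) \left(-2\right) \sqrt{\left(\left(-4\right) 6\right)^{2} + 0^{2}} = 38 \sqrt{\left(-24\right)^{2} + 0} = 38 \sqrt{576 + 0} = 38 \sqrt{576} = 38 \cdot 24 = 912$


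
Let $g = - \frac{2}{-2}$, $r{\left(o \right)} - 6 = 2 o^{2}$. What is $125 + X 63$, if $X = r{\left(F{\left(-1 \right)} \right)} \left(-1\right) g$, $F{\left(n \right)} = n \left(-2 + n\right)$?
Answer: $-1387$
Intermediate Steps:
$r{\left(o \right)} = 6 + 2 o^{2}$
$g = 1$ ($g = \left(-2\right) \left(- \frac{1}{2}\right) = 1$)
$X = -24$ ($X = \left(6 + 2 \left(- (-2 - 1)\right)^{2}\right) \left(-1\right) 1 = \left(6 + 2 \left(\left(-1\right) \left(-3\right)\right)^{2}\right) \left(-1\right) 1 = \left(6 + 2 \cdot 3^{2}\right) \left(-1\right) 1 = \left(6 + 2 \cdot 9\right) \left(-1\right) 1 = \left(6 + 18\right) \left(-1\right) 1 = 24 \left(-1\right) 1 = \left(-24\right) 1 = -24$)
$125 + X 63 = 125 - 1512 = -1387$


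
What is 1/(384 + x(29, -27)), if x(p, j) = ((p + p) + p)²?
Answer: 1/7953 ≈ 0.00012574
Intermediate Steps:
x(p, j) = 9*p² (x(p, j) = (2*p + p)² = (3*p)² = 9*p²)
1/(384 + x(29, -27)) = 1/(384 + 9*29²) = 1/(384 + 9*841) = 1/(384 + 7569) = 1/7953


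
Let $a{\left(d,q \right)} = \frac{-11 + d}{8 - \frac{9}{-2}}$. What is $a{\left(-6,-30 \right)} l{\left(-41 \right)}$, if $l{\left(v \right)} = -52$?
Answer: $\frac{1768}{25} \approx 70.72$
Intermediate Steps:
$a{\left(d,q \right)} = - \frac{22}{25} + \frac{2 d}{25}$ ($a{\left(d,q \right)} = \frac{-11 + d}{8 - - \frac{9}{2}} = \frac{-11 + d}{8 + \frac{9}{2}} = \frac{-11 + d}{\frac{25}{2}} = \left(-11 + d\right) \frac{2}{25} = - \frac{22}{25} + \frac{2 d}{25}$)
$a{\left(-6,-30 \right)} l{\left(-41 \right)} = \left(- \frac{22}{25} + \frac{2}{25} \left(-6\right)\right) \left(-52\right) = \left(- \frac{22}{25} - \frac{12}{25}\right) \left(-52\right) = \left(- \frac{34}{25}\right) \left(-52\right) = \frac{1768}{25}$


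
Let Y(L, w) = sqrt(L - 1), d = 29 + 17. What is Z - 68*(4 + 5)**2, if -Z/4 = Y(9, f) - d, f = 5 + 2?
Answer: -5324 - 8*sqrt(2) ≈ -5335.3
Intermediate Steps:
d = 46
f = 7
Y(L, w) = sqrt(-1 + L)
Z = 184 - 8*sqrt(2) (Z = -4*(sqrt(-1 + 9) - 1*46) = -4*(sqrt(8) - 46) = -4*(2*sqrt(2) - 46) = -4*(-46 + 2*sqrt(2)) = 184 - 8*sqrt(2) ≈ 172.69)
Z - 68*(4 + 5)**2 = (184 - 8*sqrt(2)) - 68*(4 + 5)**2 = (184 - 8*sqrt(2)) - 68*9**2 = (184 - 8*sqrt(2)) - 68*81 = (184 - 8*sqrt(2)) - 5508 = -5324 - 8*sqrt(2)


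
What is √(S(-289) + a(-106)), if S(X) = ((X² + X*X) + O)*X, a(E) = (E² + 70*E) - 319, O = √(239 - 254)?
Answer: √(-48271641 - 289*I*√15) ≈ 0.08 - 6947.8*I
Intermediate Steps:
O = I*√15 (O = √(-15) = I*√15 ≈ 3.873*I)
a(E) = -319 + E² + 70*E
S(X) = X*(2*X² + I*√15) (S(X) = ((X² + X*X) + I*√15)*X = ((X² + X²) + I*√15)*X = (2*X² + I*√15)*X = X*(2*X² + I*√15))
√(S(-289) + a(-106)) = √(-289*(2*(-289)² + I*√15) + (-319 + (-106)² + 70*(-106))) = √(-289*(2*83521 + I*√15) + (-319 + 11236 - 7420)) = √(-289*(167042 + I*√15) + 3497) = √((-48275138 - 289*I*√15) + 3497) = √(-48271641 - 289*I*√15)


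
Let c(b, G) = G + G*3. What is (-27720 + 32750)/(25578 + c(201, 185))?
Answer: 2515/13159 ≈ 0.19112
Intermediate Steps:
c(b, G) = 4*G (c(b, G) = G + 3*G = 4*G)
(-27720 + 32750)/(25578 + c(201, 185)) = (-27720 + 32750)/(25578 + 4*185) = 5030/(25578 + 740) = 5030/26318 = 5030*(1/26318) = 2515/13159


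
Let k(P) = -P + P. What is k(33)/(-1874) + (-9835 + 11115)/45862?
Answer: 640/22931 ≈ 0.027910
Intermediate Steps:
k(P) = 0
k(33)/(-1874) + (-9835 + 11115)/45862 = 0/(-1874) + (-9835 + 11115)/45862 = 0*(-1/1874) + 1280*(1/45862) = 0 + 640/22931 = 640/22931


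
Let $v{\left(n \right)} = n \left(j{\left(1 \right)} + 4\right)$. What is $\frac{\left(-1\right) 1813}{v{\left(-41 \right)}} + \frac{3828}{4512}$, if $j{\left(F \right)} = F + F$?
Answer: $\frac{380081}{46248} \approx 8.2183$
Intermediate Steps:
$j{\left(F \right)} = 2 F$
$v{\left(n \right)} = 6 n$ ($v{\left(n \right)} = n \left(2 \cdot 1 + 4\right) = n \left(2 + 4\right) = n 6 = 6 n$)
$\frac{\left(-1\right) 1813}{v{\left(-41 \right)}} + \frac{3828}{4512} = \frac{\left(-1\right) 1813}{6 \left(-41\right)} + \frac{3828}{4512} = - \frac{1813}{-246} + 3828 \cdot \frac{1}{4512} = \left(-1813\right) \left(- \frac{1}{246}\right) + \frac{319}{376} = \frac{1813}{246} + \frac{319}{376} = \frac{380081}{46248}$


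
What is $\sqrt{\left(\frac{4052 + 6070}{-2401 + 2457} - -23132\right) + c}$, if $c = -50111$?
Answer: $\frac{i \sqrt{107193}}{2} \approx 163.7 i$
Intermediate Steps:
$\sqrt{\left(\frac{4052 + 6070}{-2401 + 2457} - -23132\right) + c} = \sqrt{\left(\frac{4052 + 6070}{-2401 + 2457} - -23132\right) - 50111} = \sqrt{\left(\frac{10122}{56} + 23132\right) - 50111} = \sqrt{\left(10122 \cdot \frac{1}{56} + 23132\right) - 50111} = \sqrt{\left(\frac{723}{4} + 23132\right) - 50111} = \sqrt{\frac{93251}{4} - 50111} = \sqrt{- \frac{107193}{4}} = \frac{i \sqrt{107193}}{2}$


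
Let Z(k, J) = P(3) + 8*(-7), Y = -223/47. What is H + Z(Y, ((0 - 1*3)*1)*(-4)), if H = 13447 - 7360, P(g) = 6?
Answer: 6037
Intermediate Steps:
Y = -223/47 (Y = -223*1/47 = -223/47 ≈ -4.7447)
Z(k, J) = -50 (Z(k, J) = 6 + 8*(-7) = 6 - 56 = -50)
H = 6087
H + Z(Y, ((0 - 1*3)*1)*(-4)) = 6087 - 50 = 6037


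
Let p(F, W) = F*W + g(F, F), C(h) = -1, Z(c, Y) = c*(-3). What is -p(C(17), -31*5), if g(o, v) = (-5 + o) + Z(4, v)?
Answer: -137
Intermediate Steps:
Z(c, Y) = -3*c
g(o, v) = -17 + o (g(o, v) = (-5 + o) - 3*4 = (-5 + o) - 12 = -17 + o)
p(F, W) = -17 + F + F*W (p(F, W) = F*W + (-17 + F) = -17 + F + F*W)
-p(C(17), -31*5) = -(-17 - 1 - (-31)*5) = -(-17 - 1 - 1*(-155)) = -(-17 - 1 + 155) = -1*137 = -137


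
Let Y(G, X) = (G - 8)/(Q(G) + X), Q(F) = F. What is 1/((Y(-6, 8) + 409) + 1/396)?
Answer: 396/159193 ≈ 0.0024875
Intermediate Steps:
Y(G, X) = (-8 + G)/(G + X) (Y(G, X) = (G - 8)/(G + X) = (-8 + G)/(G + X))
1/((Y(-6, 8) + 409) + 1/396) = 1/(((-8 - 6)/(-6 + 8) + 409) + 1/396) = 1/((-14/2 + 409) + 1/396) = 1/(((½)*(-14) + 409) + 1/396) = 1/((-7 + 409) + 1/396) = 1/(402 + 1/396) = 1/(159193/396) = 396/159193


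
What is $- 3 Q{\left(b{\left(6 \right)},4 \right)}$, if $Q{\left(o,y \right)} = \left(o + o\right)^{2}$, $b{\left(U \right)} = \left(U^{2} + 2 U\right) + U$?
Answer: $-34992$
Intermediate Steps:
$b{\left(U \right)} = U^{2} + 3 U$
$Q{\left(o,y \right)} = 4 o^{2}$ ($Q{\left(o,y \right)} = \left(2 o\right)^{2} = 4 o^{2}$)
$- 3 Q{\left(b{\left(6 \right)},4 \right)} = - 3 \cdot 4 \left(6 \left(3 + 6\right)\right)^{2} = - 3 \cdot 4 \left(6 \cdot 9\right)^{2} = - 3 \cdot 4 \cdot 54^{2} = - 3 \cdot 4 \cdot 2916 = \left(-3\right) 11664 = -34992$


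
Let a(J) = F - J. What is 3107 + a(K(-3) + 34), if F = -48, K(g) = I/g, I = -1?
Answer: 9074/3 ≈ 3024.7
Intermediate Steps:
K(g) = -1/g
a(J) = -48 - J
3107 + a(K(-3) + 34) = 3107 + (-48 - (-1/(-3) + 34)) = 3107 + (-48 - (-1*(-1/3) + 34)) = 3107 + (-48 - (1/3 + 34)) = 3107 + (-48 - 1*103/3) = 3107 + (-48 - 103/3) = 3107 - 247/3 = 9074/3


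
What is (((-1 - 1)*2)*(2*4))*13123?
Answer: -419936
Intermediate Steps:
(((-1 - 1)*2)*(2*4))*13123 = (-2*2*8)*13123 = -4*8*13123 = -32*13123 = -419936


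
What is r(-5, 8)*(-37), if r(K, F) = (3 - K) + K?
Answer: -111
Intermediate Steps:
r(K, F) = 3
r(-5, 8)*(-37) = 3*(-37) = -111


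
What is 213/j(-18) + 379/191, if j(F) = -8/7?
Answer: -281749/1528 ≈ -184.39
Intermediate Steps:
j(F) = -8/7 (j(F) = -8*1/7 = -8/7)
213/j(-18) + 379/191 = 213/(-8/7) + 379/191 = 213*(-7/8) + 379*(1/191) = -1491/8 + 379/191 = -281749/1528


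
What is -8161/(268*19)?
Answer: -8161/5092 ≈ -1.6027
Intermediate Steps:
-8161/(268*19) = -8161/5092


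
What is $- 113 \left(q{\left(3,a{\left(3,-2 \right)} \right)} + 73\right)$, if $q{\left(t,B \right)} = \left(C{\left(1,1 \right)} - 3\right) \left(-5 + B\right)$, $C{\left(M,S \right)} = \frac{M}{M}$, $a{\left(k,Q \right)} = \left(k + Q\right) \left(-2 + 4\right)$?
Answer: $-8927$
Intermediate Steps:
$a{\left(k,Q \right)} = 2 Q + 2 k$ ($a{\left(k,Q \right)} = \left(Q + k\right) 2 = 2 Q + 2 k$)
$C{\left(M,S \right)} = 1$
$q{\left(t,B \right)} = 10 - 2 B$ ($q{\left(t,B \right)} = \left(1 - 3\right) \left(-5 + B\right) = - 2 \left(-5 + B\right) = 10 - 2 B$)
$- 113 \left(q{\left(3,a{\left(3,-2 \right)} \right)} + 73\right) = - 113 \left(\left(10 - 2 \left(2 \left(-2\right) + 2 \cdot 3\right)\right) + 73\right) = - 113 \left(\left(10 - 2 \left(-4 + 6\right)\right) + 73\right) = - 113 \left(\left(10 - 4\right) + 73\right) = - 113 \left(6 + 73\right) = \left(-113\right) 79 = -8927$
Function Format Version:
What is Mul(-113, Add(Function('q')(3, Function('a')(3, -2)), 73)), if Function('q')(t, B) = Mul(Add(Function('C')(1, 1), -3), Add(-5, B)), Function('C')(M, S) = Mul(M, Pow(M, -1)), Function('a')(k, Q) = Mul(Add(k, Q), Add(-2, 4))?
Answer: -8927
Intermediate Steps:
Function('a')(k, Q) = Add(Mul(2, Q), Mul(2, k)) (Function('a')(k, Q) = Mul(Add(Q, k), 2) = Add(Mul(2, Q), Mul(2, k)))
Function('C')(M, S) = 1
Function('q')(t, B) = Add(10, Mul(-2, B)) (Function('q')(t, B) = Mul(Add(1, -3), Add(-5, B)) = Mul(-2, Add(-5, B)) = Add(10, Mul(-2, B)))
Mul(-113, Add(Function('q')(3, Function('a')(3, -2)), 73)) = Mul(-113, Add(Add(10, Mul(-2, Add(Mul(2, -2), Mul(2, 3)))), 73)) = Mul(-113, Add(Add(10, Mul(-2, Add(-4, 6))), 73)) = Mul(-113, Add(Add(10, Mul(-2, 2)), 73)) = Mul(-113, Add(Add(10, -4), 73)) = Mul(-113, Add(6, 73)) = Mul(-113, 79) = -8927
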